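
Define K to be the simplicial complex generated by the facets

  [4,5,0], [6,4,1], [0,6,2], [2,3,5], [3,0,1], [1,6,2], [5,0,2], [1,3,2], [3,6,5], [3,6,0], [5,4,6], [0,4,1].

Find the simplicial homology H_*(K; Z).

H_0 = Z,  H_1 = Z/2Z,  H_2 = 0.

We work with the vertex ordering 0 < 1 < 2 < 3 < 4 < 5 < 6. The simplices of K, each written with vertices in increasing order, are:

  0-simplices (7): [0], [1], [2], [3], [4], [5], [6]
  1-simplices (18): [0,1], [0,2], [0,3], [0,4], [0,5], [0,6], [1,2], [1,3], [1,4], [1,6], [2,3], [2,5], [2,6], [3,5], [3,6], [4,5], [4,6], [5,6]
  2-simplices (12): [0,1,3], [0,1,4], [0,2,5], [0,2,6], [0,3,6], [0,4,5], [1,2,3], [1,2,6], [1,4,6], [2,3,5], [3,5,6], [4,5,6]

giving chain groups C_0 ≅ Z^7, C_1 ≅ Z^18, C_2 ≅ Z^12.

The boundary map ∂_1: C_1 → C_0 is given by ∂[p,q] = [q] − [p]. For instance
  ∂[2,5] = [5] − [2].
This gives a 7×18 integer matrix of rank 6; reducing to Smith normal form yields diagonal entries (1,1,1,1,1,1).

Boundary ∂_2: C_2 → C_1 sends each 2-simplex [p,q,r] to [q,r] − [p,r] + [p,q]. For instance
  ∂[1,4,6] = [4,6] − [1,6] + [1,4],
  ∂[2,3,5] = [3,5] − [2,5] + [2,3].
The 18×12 boundary matrix has rank 12 and Smith normal form diag(1,1,1,1,1,1,1,1,1,1,1,2).

Reading off H_k = ker ∂_k / im ∂_{k+1}:

  H_0: rank C_0 − rank ∂_1 = 7 − 6 = 1, and the invariant factors of ∂_1 are all 1, so H_0 ≅ Z.
  H_1: rank ker ∂_1 − rank ∂_2 = (18 − 6) − 12 = 0, and ∂_2 has invariant factor 2 > 1, so H_1 ≅ Z/2Z.
  H_2: rank ker ∂_2 − rank ∂_3 = (12 − 12) − 0 = 0, and there is no ∂_3, so H_2 ≅ 0.

As a check, the Euler characteristic is 7 − 18 + 12 = 1, which agrees with 1 − 0 + 0 = 1.
(K is a triangulation of the real projective plane RP^2.)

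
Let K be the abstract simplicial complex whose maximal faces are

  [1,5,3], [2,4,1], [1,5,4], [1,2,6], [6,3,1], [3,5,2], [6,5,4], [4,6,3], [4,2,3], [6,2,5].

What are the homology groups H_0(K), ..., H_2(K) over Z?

Take the total order 1 < 2 < 3 < 4 < 5 < 6 on the vertex set. Then K (dimension 2) consists of the simplices:

  0-simplices (6): [1], [2], [3], [4], [5], [6]
  1-simplices (15): [1,2], [1,3], [1,4], [1,5], [1,6], [2,3], [2,4], [2,5], [2,6], [3,4], [3,5], [3,6], [4,5], [4,6], [5,6]
  2-simplices (10): [1,2,4], [1,2,6], [1,3,5], [1,3,6], [1,4,5], [2,3,4], [2,3,5], [2,5,6], [3,4,6], [4,5,6]

so the chain groups are C_0 ≅ Z^6, C_1 ≅ Z^15, C_2 ≅ Z^10.

Boundary ∂_1: C_1 → C_0 sends each edge [p,q] (with p < q) to q − p.
As a 6×15 matrix over Z this has rank 5, with invariant factors (1,1,1,1,1).

Boundary ∂_2: C_2 → C_1 sends each 2-simplex [p,q,r] to [q,r] − [p,r] + [p,q]. For instance
  ∂[3,4,6] = [4,6] − [3,6] + [3,4],
  ∂[1,2,6] = [2,6] − [1,6] + [1,2].
This gives a 15×10 integer matrix of rank 10; reducing to Smith normal form yields diagonal entries (1,1,1,1,1,1,1,1,1,2).

Computing H_k = (kernel of ∂_k) / (image of ∂_{k+1}):

  H_0: rank C_0 − rank ∂_1 = 6 − 5 = 1, and the invariant factors of ∂_1 are all 1, so H_0 ≅ Z.
  H_1: rank ker ∂_1 − rank ∂_2 = (15 − 5) − 10 = 0, and ∂_2 has invariant factor 2 > 1, so H_1 ≅ Z/2.
  H_2: rank ker ∂_2 − rank ∂_3 = (10 − 10) − 0 = 0, and there is no ∂_3, so H_2 ≅ 0.

H_0 = Z,  H_1 = Z/2,  H_2 = 0.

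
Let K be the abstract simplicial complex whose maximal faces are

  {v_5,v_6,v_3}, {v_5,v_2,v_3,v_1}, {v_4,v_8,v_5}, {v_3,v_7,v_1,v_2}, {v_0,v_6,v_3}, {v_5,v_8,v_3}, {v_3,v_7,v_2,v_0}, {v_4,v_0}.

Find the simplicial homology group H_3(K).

H_3 = 0.

We work with the vertex ordering v_0 < v_1 < v_2 < v_3 < v_4 < v_5 < v_6 < v_7 < v_8. The simplices of K, each written with vertices in increasing order, are:

  0-simplices (9): [v_0], [v_1], [v_2], [v_3], [v_4], [v_5], [v_6], [v_7], [v_8]
  1-simplices (20): (20 of them)
  2-simplices (14): (14 of them)
  3-simplices (3): [v_0,v_2,v_3,v_7], [v_1,v_2,v_3,v_5], [v_1,v_2,v_3,v_7]

Hence C_0 ≅ Z^9, C_1 ≅ Z^20, C_2 ≅ Z^14, C_3 ≅ Z^3.

∂_1: C_1 → C_0 is given by ∂[p,q] = [q] − [p].
The resulting 9×20 matrix has rank 8, and its Smith normal form has invariant factors (1,1,1,1,1,1,1,1).

The boundary map ∂_2: C_2 → C_1 acts by ∂[p,q,r] = [q,r] − [p,r] + [p,q]. For instance
  ∂[v_2,v_3,v_7] = [v_3,v_7] − [v_2,v_7] + [v_2,v_3],
  ∂[v_3,v_5,v_6] = [v_5,v_6] − [v_3,v_6] + [v_3,v_5].
The 20×14 boundary matrix has rank 11 and Smith normal form diag(1,1,1,1,1,1,1,1,1,1,1).

Boundary ∂_3: C_3 → C_2 sends each 3-simplex σ to the alternating sum Σ_i (−1)^i (σ with its i-th vertex removed). For instance
  ∂[v_1,v_2,v_3,v_7] = [v_2,v_3,v_7] − [v_1,v_3,v_7] + [v_1,v_2,v_7] − [v_1,v_2,v_3],
  ∂[v_0,v_2,v_3,v_7] = [v_2,v_3,v_7] − [v_0,v_3,v_7] + [v_0,v_2,v_7] − [v_0,v_2,v_3].
The 14×3 boundary matrix has rank 3 and Smith normal form diag(1,1,1).

From H_k ≅ ker(∂_k) / im(∂_{k+1}) we obtain:

  H_3: rank ker ∂_3 − rank ∂_4 = (3 − 3) − 0 = 0, and there is no ∂_4, so H_3 ≅ 0.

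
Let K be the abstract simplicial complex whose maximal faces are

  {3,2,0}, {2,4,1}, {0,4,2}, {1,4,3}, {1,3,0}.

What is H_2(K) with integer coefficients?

H_2 = 0.

Take the total order 0 < 1 < 2 < 3 < 4 on the vertex set. Then K (dimension 2) consists of the simplices:

  0-simplices (5): [0], [1], [2], [3], [4]
  1-simplices (10): [0,1], [0,2], [0,3], [0,4], [1,2], [1,3], [1,4], [2,3], [2,4], [3,4]
  2-simplices (5): [0,1,3], [0,2,3], [0,2,4], [1,2,4], [1,3,4]

Hence C_0 ≅ Z^5, C_1 ≅ Z^10, C_2 ≅ Z^5.

The boundary map ∂_1: C_1 → C_0 maps an edge to its endpoints' difference, ∂[p,q] = q − p. For instance
  ∂[0,1] = [1] − [0].
The 5×10 boundary matrix has rank 4 and Smith normal form diag(1,1,1,1).

Boundary ∂_2: C_2 → C_1 sends each 2-simplex [p,q,r] to [q,r] − [p,r] + [p,q]. For instance
  ∂[1,3,4] = [3,4] − [1,4] + [1,3],
  ∂[1,2,4] = [2,4] − [1,4] + [1,2].
This gives a 10×5 integer matrix of rank 5; reducing to Smith normal form yields diagonal entries (1,1,1,1,1).

From H_k ≅ ker(∂_k) / im(∂_{k+1}) we obtain:

  H_2: rank ker ∂_2 − rank ∂_3 = (5 − 5) − 0 = 0, and there is no ∂_3, so H_2 = 0.

(K is a triangulation of the Möbius band.)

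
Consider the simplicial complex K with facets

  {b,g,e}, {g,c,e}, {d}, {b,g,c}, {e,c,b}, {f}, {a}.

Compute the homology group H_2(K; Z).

Fix the vertex order a < b < c < d < e < f < g and write every simplex with vertices in increasing order. Then dim K = 2 and the simplices of K are:

  0-simplices (7): a, b, c, d, e, f, g
  1-simplices (6): bc, be, bg, ce, cg, eg
  2-simplices (4): bce, bcg, beg, ceg

giving chain groups C_0 ≅ Z^7, C_1 ≅ Z^6, C_2 ≅ Z^4.

The boundary map ∂_1: C_1 → C_0 is given by ∂[p,q] = [q] − [p]. For instance
  ∂cg = g − c.
As a 7×6 matrix over Z this has rank 3, with invariant factors (1,1,1).

Boundary ∂_2: C_2 → C_1 sends each 2-simplex [p,q,r] to [q,r] − [p,r] + [p,q]. For instance
  ∂bcg = cg − bg + bc,
  ∂ceg = eg − cg + ce.
The resulting 6×4 matrix has rank 3, and its Smith normal form has invariant factors (1,1,1).

Reading off H_k = ker ∂_k / im ∂_{k+1}:

  H_2: rank ker ∂_2 − rank ∂_3 = (4 − 3) − 0 = 1, and there is no ∂_3, so H_2 = Z.

H_2 ≅ Z.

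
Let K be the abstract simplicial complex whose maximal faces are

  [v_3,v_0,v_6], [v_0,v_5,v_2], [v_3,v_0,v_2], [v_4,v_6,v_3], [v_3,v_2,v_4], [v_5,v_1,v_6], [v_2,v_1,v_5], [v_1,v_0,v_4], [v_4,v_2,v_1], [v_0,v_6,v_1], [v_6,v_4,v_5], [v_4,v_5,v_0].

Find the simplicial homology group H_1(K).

H_1 ≅ Z/2Z.

Order the vertices as v_0 < v_1 < v_2 < v_3 < v_4 < v_5 < v_6. Listing each simplex with vertices in this order, K has dimension 2 with simplices:

  0-simplices (7): [v_0], [v_1], [v_2], [v_3], [v_4], [v_5], [v_6]
  1-simplices (18): (18 of them)
  2-simplices (12): (12 of them)

Hence C_0 ≅ Z^7, C_1 ≅ Z^18, C_2 ≅ Z^12.

Boundary ∂_1: C_1 → C_0 is given by ∂[p,q] = [q] − [p]. For instance
  ∂[v_3,v_6] = [v_6] − [v_3].
The 7×18 boundary matrix has rank 6 and Smith normal form diag(1,1,1,1,1,1).

∂_2: C_2 → C_1 sends each 2-simplex [p,q,r] to [q,r] − [p,r] + [p,q]. For instance
  ∂[v_4,v_5,v_6] = [v_5,v_6] − [v_4,v_6] + [v_4,v_5],
  ∂[v_0,v_1,v_6] = [v_1,v_6] − [v_0,v_6] + [v_0,v_1].
The resulting 18×12 matrix has rank 12, and its Smith normal form has invariant factors (1,1,1,1,1,1,1,1,1,1,1,2).

From H_k ≅ ker(∂_k) / im(∂_{k+1}) we obtain:

  H_1: rank ker ∂_1 − rank ∂_2 = (18 − 6) − 12 = 0, and ∂_2 has invariant factor 2 > 1, so H_1 = Z/2Z.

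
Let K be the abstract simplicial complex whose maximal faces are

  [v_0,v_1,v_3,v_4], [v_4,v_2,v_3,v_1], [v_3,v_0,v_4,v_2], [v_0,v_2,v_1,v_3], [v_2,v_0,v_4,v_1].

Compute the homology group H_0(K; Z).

Fix the vertex order v_0 < v_1 < v_2 < v_3 < v_4 and write every simplex with vertices in increasing order. Then dim K = 3 and the simplices of K are:

  0-simplices (5): [v_0], [v_1], [v_2], [v_3], [v_4]
  1-simplices (10): [v_0,v_1], [v_0,v_2], [v_0,v_3], [v_0,v_4], [v_1,v_2], [v_1,v_3], [v_1,v_4], [v_2,v_3], [v_2,v_4], [v_3,v_4]
  2-simplices (10): [v_0,v_1,v_2], [v_0,v_1,v_3], [v_0,v_1,v_4], [v_0,v_2,v_3], [v_0,v_2,v_4], [v_0,v_3,v_4], [v_1,v_2,v_3], [v_1,v_2,v_4], [v_1,v_3,v_4], [v_2,v_3,v_4]
  3-simplices (5): [v_0,v_1,v_2,v_3], [v_0,v_1,v_2,v_4], [v_0,v_1,v_3,v_4], [v_0,v_2,v_3,v_4], [v_1,v_2,v_3,v_4]

so the chain groups are C_0 ≅ Z^5, C_1 ≅ Z^10, C_2 ≅ Z^10, C_3 ≅ Z^5.

Boundary ∂_1: C_1 → C_0 sends each edge [p,q] (with p < q) to q − p.
The resulting 5×10 matrix has rank 4, and its Smith normal form has invariant factors (1,1,1,1).

The boundary map ∂_2: C_2 → C_1 maps a triangle to the signed sum of its edges. For instance
  ∂[v_2,v_3,v_4] = [v_3,v_4] − [v_2,v_4] + [v_2,v_3],
  ∂[v_0,v_3,v_4] = [v_3,v_4] − [v_0,v_4] + [v_0,v_3].
The resulting 10×10 matrix has rank 6, and its Smith normal form has invariant factors (1,1,1,1,1,1).

Boundary ∂_3: C_3 → C_2 sends each 3-simplex σ to the alternating sum Σ_i (−1)^i (σ with its i-th vertex removed). For instance
  ∂[v_0,v_1,v_2,v_4] = [v_1,v_2,v_4] − [v_0,v_2,v_4] + [v_0,v_1,v_4] − [v_0,v_1,v_2],
  ∂[v_0,v_1,v_3,v_4] = [v_1,v_3,v_4] − [v_0,v_3,v_4] + [v_0,v_1,v_4] − [v_0,v_1,v_3].
This gives a 10×5 integer matrix of rank 4; reducing to Smith normal form yields diagonal entries (1,1,1,1).

Computing H_k = (kernel of ∂_k) / (image of ∂_{k+1}):

  H_0: rank C_0 − rank ∂_1 = 5 − 4 = 1, and the invariant factors of ∂_1 are all 1, so H_0 = Z.

(K is a triangulation of the 3-sphere S^3.)

H_0 ≅ Z.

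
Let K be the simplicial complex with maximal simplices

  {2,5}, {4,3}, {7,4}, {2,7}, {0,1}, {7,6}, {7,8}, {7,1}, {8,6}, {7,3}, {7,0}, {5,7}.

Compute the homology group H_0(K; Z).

Take the total order 0 < 1 < 2 < 3 < 4 < 5 < 6 < 7 < 8 on the vertex set. Then K (dimension 1) consists of the simplices:

  0-simplices (9): [0], [1], [2], [3], [4], [5], [6], [7], [8]
  1-simplices (12): [0,1], [0,7], [1,7], [2,5], [2,7], [3,4], [3,7], [4,7], [5,7], [6,7], [6,8], [7,8]

giving chain groups C_0 ≅ Z^9, C_1 ≅ Z^12.

Boundary ∂_1: C_1 → C_0 maps an edge to its endpoints' difference, ∂[p,q] = q − p.
The resulting 9×12 matrix has rank 8, and its Smith normal form has invariant factors (1,1,1,1,1,1,1,1).

Now H_k = ker ∂_k / im ∂_{k+1}, so:

  H_0: rank C_0 − rank ∂_1 = 9 − 8 = 1, and the invariant factors of ∂_1 are all 1, so H_0 ≅ Z.

(K is a triangulation of a wedge of 4 circles.)

H_0 ≅ Z.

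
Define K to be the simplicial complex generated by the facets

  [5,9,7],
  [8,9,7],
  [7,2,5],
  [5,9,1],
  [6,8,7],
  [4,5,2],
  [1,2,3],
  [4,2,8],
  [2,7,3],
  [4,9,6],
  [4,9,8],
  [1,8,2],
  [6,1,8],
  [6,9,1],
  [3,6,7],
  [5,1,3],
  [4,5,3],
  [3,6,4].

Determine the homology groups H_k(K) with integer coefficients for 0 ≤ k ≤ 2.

H_0 = Z,  H_1 = Z × Z/2,  H_2 = 0.

K has 9 vertices, 27 edges, 18 triangles.
rank ∂_0 = 0, rank ∂_1 = 8 ⇒ b_0 = 9 − 0 − 8 = 1; all invariant factors of ∂_1 are 1 so no torsion. So H_0 ≅ Z.
rank ∂_1 = 8, rank ∂_2 = 18 ⇒ b_1 = 27 − 8 − 18 = 1; ∂_2 has invariant factor(s) [2] giving torsion. So H_1 ≅ Z × Z/2.
rank ∂_2 = 18, rank ∂_3 = 0 ⇒ b_2 = 18 − 18 − 0 = 0. So H_2 ≅ 0.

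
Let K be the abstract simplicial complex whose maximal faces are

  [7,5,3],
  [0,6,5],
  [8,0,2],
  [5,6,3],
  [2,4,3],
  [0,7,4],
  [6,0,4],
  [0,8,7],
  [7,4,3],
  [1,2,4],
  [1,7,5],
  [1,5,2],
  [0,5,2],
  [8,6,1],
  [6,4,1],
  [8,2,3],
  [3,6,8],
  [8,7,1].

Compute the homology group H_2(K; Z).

H_2 ≅ Z.

Fix the vertex order 0 < 1 < 2 < 3 < 4 < 5 < 6 < 7 < 8 and write every simplex with vertices in increasing order. Then dim K = 2 and the simplices of K are:

  0-simplices (9): [0], [1], [2], [3], [4], [5], [6], [7], [8]
  1-simplices (27): (27 of them)
  2-simplices (18): [0,2,5], [0,2,8], [0,4,6], [0,4,7], [0,5,6], [0,7,8], [1,2,4], [1,2,5], [1,4,6], [1,5,7], [1,6,8], [1,7,8], [2,3,4], [2,3,8], [3,4,7], [3,5,6], [3,5,7], [3,6,8]

so the chain groups are C_0 ≅ Z^9, C_1 ≅ Z^27, C_2 ≅ Z^18.

The boundary map ∂_1: C_1 → C_0 sends each edge [p,q] (with p < q) to q − p. For instance
  ∂[4,6] = [6] − [4].
This gives a 9×27 integer matrix of rank 8; reducing to Smith normal form yields diagonal entries (1,1,1,1,1,1,1,1).

The boundary map ∂_2: C_2 → C_1 maps a triangle to the signed sum of its edges. For instance
  ∂[0,2,8] = [2,8] − [0,8] + [0,2],
  ∂[1,2,5] = [2,5] − [1,5] + [1,2].
This gives a 27×18 integer matrix of rank 17; reducing to Smith normal form yields diagonal entries (1,1,1,1,1,1,1,1,1,1,1,1,1,1,1,1,1).

Computing H_k = (kernel of ∂_k) / (image of ∂_{k+1}):

  H_2: rank ker ∂_2 − rank ∂_3 = (18 − 17) − 0 = 1, and there is no ∂_3, so H_2 ≅ Z.

(K is a triangulation of the torus T^2.)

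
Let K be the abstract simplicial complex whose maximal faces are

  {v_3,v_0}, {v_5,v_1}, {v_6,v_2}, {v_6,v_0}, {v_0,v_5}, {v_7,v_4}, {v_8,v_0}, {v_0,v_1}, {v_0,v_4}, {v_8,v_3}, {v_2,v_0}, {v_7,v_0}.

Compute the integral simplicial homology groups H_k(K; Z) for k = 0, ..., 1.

Fix the vertex order v_0 < v_1 < v_2 < v_3 < v_4 < v_5 < v_6 < v_7 < v_8 and write every simplex with vertices in increasing order. Then dim K = 1 and the simplices of K are:

  0-simplices (9): [v_0], [v_1], [v_2], [v_3], [v_4], [v_5], [v_6], [v_7], [v_8]
  1-simplices (12): [v_0,v_1], [v_0,v_2], [v_0,v_3], [v_0,v_4], [v_0,v_5], [v_0,v_6], [v_0,v_7], [v_0,v_8], [v_1,v_5], [v_2,v_6], [v_3,v_8], [v_4,v_7]

so the chain groups are C_0 ≅ Z^9, C_1 ≅ Z^12.

∂_1: C_1 → C_0 maps an edge to its endpoints' difference, ∂[p,q] = q − p. For instance
  ∂[v_0,v_2] = [v_2] − [v_0].
As a 9×12 matrix over Z this has rank 8, with invariant factors (1,1,1,1,1,1,1,1).

Now H_k = ker ∂_k / im ∂_{k+1}, so:

  H_0: rank C_0 − rank ∂_1 = 9 − 8 = 1, and the invariant factors of ∂_1 are all 1, so H_0 = Z.
  H_1: rank ker ∂_1 − rank ∂_2 = (12 − 8) − 0 = 4, and there is no ∂_2, so H_1 = Z^4.

As a check, the Euler characteristic is 9 − 12 = -3, which agrees with 1 − 4 = -3.

H_0 = Z,  H_1 = Z^4.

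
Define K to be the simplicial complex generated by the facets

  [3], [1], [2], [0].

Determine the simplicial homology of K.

H_0 ≅ Z^4.

Order the vertices as 0 < 1 < 2 < 3. Listing each simplex with vertices in this order, K has dimension 0 with simplices:

  0-simplices (4): [0], [1], [2], [3]

Hence C_0 ≅ Z^4.

Reading off H_k = ker ∂_k / im ∂_{k+1}:

  H_0: rank C_0 − rank ∂_1 = 4 − 0 = 4, and there is no ∂_1, so H_0 ≅ Z^4.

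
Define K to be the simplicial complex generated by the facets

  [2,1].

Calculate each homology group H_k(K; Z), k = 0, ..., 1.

We work with the vertex ordering 1 < 2. The simplices of K, each written with vertices in increasing order, are:

  0-simplices (2): [1], [2]
  1-simplices (1): [1,2]

so the chain groups are C_0 ≅ Z^2, C_1 ≅ Z^1.

The boundary map ∂_1: C_1 → C_0 maps an edge to its endpoints' difference, ∂[p,q] = q − p.
The 2×1 boundary matrix has rank 1 and Smith normal form diag(1).

Computing H_k = (kernel of ∂_k) / (image of ∂_{k+1}):

  H_0: rank C_0 − rank ∂_1 = 2 − 1 = 1, and the invariant factors of ∂_1 are all 1, so H_0 = Z.
  H_1: rank ker ∂_1 − rank ∂_2 = (1 − 1) − 0 = 0, and there is no ∂_2, so H_1 = 0.

As a check, the Euler characteristic is 2 − 1 = 1, which agrees with 1 − 0 = 1.

H_0 ≅ Z,  H_1 = 0.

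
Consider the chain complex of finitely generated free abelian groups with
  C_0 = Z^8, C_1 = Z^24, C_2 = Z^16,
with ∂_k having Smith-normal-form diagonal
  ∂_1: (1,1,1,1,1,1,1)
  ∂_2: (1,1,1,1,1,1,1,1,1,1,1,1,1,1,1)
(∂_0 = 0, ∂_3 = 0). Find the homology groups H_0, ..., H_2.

H_0: b_0 = 8 − 0 − 7 = 1; torsion from ∂_1 factors > 1: none. So H_0 ≅ Z.
H_1: b_1 = 24 − 7 − 15 = 2; torsion from ∂_2 factors > 1: none. So H_1 ≅ Z^2.
H_2: b_2 = 16 − 15 − 0 = 1; torsion from ∂_3 factors > 1: none. So H_2 ≅ Z.

H_0 ≅ Z,  H_1 ≅ Z^2,  H_2 ≅ Z.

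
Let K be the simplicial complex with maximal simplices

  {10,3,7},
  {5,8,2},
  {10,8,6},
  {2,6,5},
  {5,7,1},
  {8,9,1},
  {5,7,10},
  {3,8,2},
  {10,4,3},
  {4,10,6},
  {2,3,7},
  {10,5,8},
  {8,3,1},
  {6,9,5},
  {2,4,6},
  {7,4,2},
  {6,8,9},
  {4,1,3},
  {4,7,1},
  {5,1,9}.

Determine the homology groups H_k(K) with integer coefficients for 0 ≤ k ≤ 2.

We work with the vertex ordering 1 < 2 < 3 < 4 < 5 < 6 < 7 < 8 < 9 < 10. The simplices of K, each written with vertices in increasing order, are:

  0-simplices (10): [1], [2], [3], [4], [5], [6], [7], [8], [9], [10]
  1-simplices (30): (30 of them)
  2-simplices (20): (20 of them)

so the chain groups are C_0 ≅ Z^10, C_1 ≅ Z^30, C_2 ≅ Z^20.

∂_1: C_1 → C_0 is given by ∂[p,q] = [q] − [p]. For instance
  ∂[3,10] = [10] − [3].
This gives a 10×30 integer matrix of rank 9; reducing to Smith normal form yields diagonal entries (1,1,1,1,1,1,1,1,1).

∂_2: C_2 → C_1 acts by ∂[p,q,r] = [q,r] − [p,r] + [p,q]. For instance
  ∂[2,5,6] = [5,6] − [2,6] + [2,5],
  ∂[2,4,6] = [4,6] − [2,6] + [2,4].
The 30×20 boundary matrix has rank 20 and Smith normal form diag(1,1,1,1,1,1,1,1,1,1,1,1,1,1,1,1,1,1,1,2).

Computing H_k = (kernel of ∂_k) / (image of ∂_{k+1}):

  H_0: rank C_0 − rank ∂_1 = 10 − 9 = 1, and the invariant factors of ∂_1 are all 1, so H_0 ≅ Z.
  H_1: rank ker ∂_1 − rank ∂_2 = (30 − 9) − 20 = 1, and ∂_2 has invariant factor 2 > 1, so H_1 ≅ Z ⊕ Z/2.
  H_2: rank ker ∂_2 − rank ∂_3 = (20 − 20) − 0 = 0, and there is no ∂_3, so H_2 ≅ 0.

(K is a triangulation of the Klein bottle.)

H_0 ≅ Z,  H_1 ≅ Z ⊕ Z/2,  H_2 = 0.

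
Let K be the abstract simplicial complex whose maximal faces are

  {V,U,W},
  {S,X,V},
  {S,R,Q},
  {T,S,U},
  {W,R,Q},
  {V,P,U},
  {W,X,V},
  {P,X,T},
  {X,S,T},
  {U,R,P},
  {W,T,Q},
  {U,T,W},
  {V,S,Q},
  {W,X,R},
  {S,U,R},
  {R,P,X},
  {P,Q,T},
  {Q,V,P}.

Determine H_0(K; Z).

We work with the vertex ordering P < Q < R < S < T < U < V < W < X. The simplices of K, each written with vertices in increasing order, are:

  0-simplices (9): P, Q, R, S, T, U, V, W, X
  1-simplices (27): PQ, PR, PT, PU, PV, PX, QR, QS, QT, QV, QW, RS, RU, RW, RX, ST, SU, SV, SX, TU, TW, TX, UV, UW, VW, VX, WX
  2-simplices (18): PQT, PQV, PRU, PRX, PTX, PUV, QRS, QRW, QSV, QTW, RSU, RWX, STU, STX, SVX, TUW, UVW, VWX

so the chain groups are C_0 ≅ Z^9, C_1 ≅ Z^27, C_2 ≅ Z^18.

∂_1: C_1 → C_0 is given by ∂[p,q] = [q] − [p].
This gives a 9×27 integer matrix of rank 8; reducing to Smith normal form yields diagonal entries (1,1,1,1,1,1,1,1).

The boundary map ∂_2: C_2 → C_1 sends each 2-simplex [p,q,r] to [q,r] − [p,r] + [p,q]. For instance
  ∂STU = TU − SU + ST,
  ∂PRU = RU − PU + PR.
The 27×18 boundary matrix has rank 17 and Smith normal form diag(1,1,1,1,1,1,1,1,1,1,1,1,1,1,1,1,1).

Now H_k = ker ∂_k / im ∂_{k+1}, so:

  H_0: rank C_0 − rank ∂_1 = 9 − 8 = 1, and the invariant factors of ∂_1 are all 1, so H_0 ≅ Z.

(K is a triangulation of the torus T^2.)

H_0 = Z.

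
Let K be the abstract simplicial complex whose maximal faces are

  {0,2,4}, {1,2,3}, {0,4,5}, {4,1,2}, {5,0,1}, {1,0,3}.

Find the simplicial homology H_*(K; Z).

H_0 ≅ Z,  H_1 ≅ Z,  H_2 = 0.

Order the vertices as 0 < 1 < 2 < 3 < 4 < 5. Listing each simplex with vertices in this order, K has dimension 2 with simplices:

  0-simplices (6): [0], [1], [2], [3], [4], [5]
  1-simplices (12): [0,1], [0,2], [0,3], [0,4], [0,5], [1,2], [1,3], [1,4], [1,5], [2,3], [2,4], [4,5]
  2-simplices (6): [0,1,3], [0,1,5], [0,2,4], [0,4,5], [1,2,3], [1,2,4]

giving chain groups C_0 ≅ Z^6, C_1 ≅ Z^12, C_2 ≅ Z^6.

The boundary map ∂_1: C_1 → C_0 sends each edge [p,q] (with p < q) to q − p. For instance
  ∂[1,3] = [3] − [1].
The 6×12 boundary matrix has rank 5 and Smith normal form diag(1,1,1,1,1).

The boundary map ∂_2: C_2 → C_1 sends each 2-simplex [p,q,r] to [q,r] − [p,r] + [p,q]. For instance
  ∂[1,2,4] = [2,4] − [1,4] + [1,2],
  ∂[0,1,3] = [1,3] − [0,3] + [0,1].
The resulting 12×6 matrix has rank 6, and its Smith normal form has invariant factors (1,1,1,1,1,1).

Reading off H_k = ker ∂_k / im ∂_{k+1}:

  H_0: rank C_0 − rank ∂_1 = 6 − 5 = 1, and the invariant factors of ∂_1 are all 1, so H_0 ≅ Z.
  H_1: rank ker ∂_1 − rank ∂_2 = (12 − 5) − 6 = 1, and the invariant factors of ∂_2 are all 1, so H_1 ≅ Z.
  H_2: rank ker ∂_2 − rank ∂_3 = (6 − 6) − 0 = 0, and there is no ∂_3, so H_2 ≅ 0.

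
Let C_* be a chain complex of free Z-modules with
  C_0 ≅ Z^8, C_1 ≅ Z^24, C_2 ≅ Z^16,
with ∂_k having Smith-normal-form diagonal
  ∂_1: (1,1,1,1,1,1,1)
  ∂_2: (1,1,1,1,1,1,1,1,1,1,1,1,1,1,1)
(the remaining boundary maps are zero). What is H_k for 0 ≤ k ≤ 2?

H_0: b_0 = 8 − 0 − 7 = 1; torsion from ∂_1 factors > 1: none. So H_0 ≅ Z.
H_1: b_1 = 24 − 7 − 15 = 2; torsion from ∂_2 factors > 1: none. So H_1 ≅ Z^2.
H_2: b_2 = 16 − 15 − 0 = 1; torsion from ∂_3 factors > 1: none. So H_2 ≅ Z.

H_0 ≅ Z,  H_1 ≅ Z^2,  H_2 ≅ Z.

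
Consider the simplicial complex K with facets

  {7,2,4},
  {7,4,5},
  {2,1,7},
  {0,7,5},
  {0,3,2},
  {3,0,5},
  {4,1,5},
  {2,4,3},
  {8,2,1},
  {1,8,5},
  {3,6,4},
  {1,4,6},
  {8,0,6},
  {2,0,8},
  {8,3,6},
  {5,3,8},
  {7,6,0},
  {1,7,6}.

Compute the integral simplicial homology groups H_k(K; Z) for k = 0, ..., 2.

H_0 ≅ Z,  H_1 ≅ Z ⊕ Z/2,  H_2 = 0.

Take the total order 0 < 1 < 2 < 3 < 4 < 5 < 6 < 7 < 8 on the vertex set. Then K (dimension 2) consists of the simplices:

  0-simplices (9): [0], [1], [2], [3], [4], [5], [6], [7], [8]
  1-simplices (27): (27 of them)
  2-simplices (18): [0,2,3], [0,2,8], [0,3,5], [0,5,7], [0,6,7], [0,6,8], [1,2,7], [1,2,8], [1,4,5], [1,4,6], [1,5,8], [1,6,7], [2,3,4], [2,4,7], [3,4,6], [3,5,8], [3,6,8], [4,5,7]

Hence C_0 ≅ Z^9, C_1 ≅ Z^27, C_2 ≅ Z^18.

∂_1: C_1 → C_0 maps an edge to its endpoints' difference, ∂[p,q] = q − p. For instance
  ∂[3,6] = [6] − [3].
The 9×27 boundary matrix has rank 8 and Smith normal form diag(1,1,1,1,1,1,1,1).

Boundary ∂_2: C_2 → C_1 maps a triangle to the signed sum of its edges. For instance
  ∂[0,2,8] = [2,8] − [0,8] + [0,2],
  ∂[0,6,7] = [6,7] − [0,7] + [0,6].
The 27×18 boundary matrix has rank 18 and Smith normal form diag(1,1,1,1,1,1,1,1,1,1,1,1,1,1,1,1,1,2).

From H_k ≅ ker(∂_k) / im(∂_{k+1}) we obtain:

  H_0: rank C_0 − rank ∂_1 = 9 − 8 = 1, and the invariant factors of ∂_1 are all 1, so H_0 ≅ Z.
  H_1: rank ker ∂_1 − rank ∂_2 = (27 − 8) − 18 = 1, and ∂_2 has invariant factor 2 > 1, so H_1 ≅ Z ⊕ Z/2.
  H_2: rank ker ∂_2 − rank ∂_3 = (18 − 18) − 0 = 0, and there is no ∂_3, so H_2 ≅ 0.

As a check, the Euler characteristic is 9 − 27 + 18 = 0, which agrees with 1 − 1 + 0 = 0.
(K is a triangulation of the Klein bottle.)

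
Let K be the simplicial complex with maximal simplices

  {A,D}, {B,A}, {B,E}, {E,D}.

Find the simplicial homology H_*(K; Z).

H_0 = Z,  H_1 = Z.

K has 4 vertices, 4 edges.
rank ∂_0 = 0, rank ∂_1 = 3 ⇒ b_0 = 4 − 0 − 3 = 1; all invariant factors of ∂_1 are 1 so no torsion. So H_0 ≅ Z.
rank ∂_1 = 3, rank ∂_2 = 0 ⇒ b_1 = 4 − 3 − 0 = 1. So H_1 ≅ Z.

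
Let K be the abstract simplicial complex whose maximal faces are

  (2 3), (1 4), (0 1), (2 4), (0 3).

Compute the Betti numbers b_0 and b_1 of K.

b_0 = 1, b_1 = 1.

Fix the vertex order 0 < 1 < 2 < 3 < 4 and write every simplex with vertices in increasing order. Then dim K = 1 and the simplices of K are:

  0-simplices (5): [0], [1], [2], [3], [4]
  1-simplices (5): [0,1], [0,3], [1,4], [2,3], [2,4]

Hence C_0 ≅ Z^5, C_1 ≅ Z^5.

The boundary map ∂_1: C_1 → C_0 sends each edge [p,q] (with p < q) to q − p.
As a 5×5 matrix over Z this has rank 4, with invariant factors (1,1,1,1).

Now H_k = ker ∂_k / im ∂_{k+1}, so:

  H_0: rank C_0 − rank ∂_1 = 5 − 4 = 1, and the invariant factors of ∂_1 are all 1, so H_0 = Z.
  H_1: rank ker ∂_1 − rank ∂_2 = (5 − 4) − 0 = 1, and there is no ∂_2, so H_1 = Z.

As a check, the Euler characteristic is 5 − 5 = 0, which agrees with 1 − 1 = 0.
(K is a triangulation of the circle S^1.)

Hence the Betti numbers are b_0 = 1, b_1 = 1.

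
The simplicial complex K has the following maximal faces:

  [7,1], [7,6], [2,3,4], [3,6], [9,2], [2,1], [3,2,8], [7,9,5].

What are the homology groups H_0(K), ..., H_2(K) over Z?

H_0 ≅ Z,  H_1 ≅ Z^2,  H_2 = 0.

Take the total order 1 < 2 < 3 < 4 < 5 < 6 < 7 < 8 < 9 on the vertex set. Then K (dimension 2) consists of the simplices:

  0-simplices (9): [1], [2], [3], [4], [5], [6], [7], [8], [9]
  1-simplices (13): [1,2], [1,7], [2,3], [2,4], [2,8], [2,9], [3,4], [3,6], [3,8], [5,7], [5,9], [6,7], [7,9]
  2-simplices (3): [2,3,4], [2,3,8], [5,7,9]

giving chain groups C_0 ≅ Z^9, C_1 ≅ Z^13, C_2 ≅ Z^3.

Boundary ∂_1: C_1 → C_0 is given by ∂[p,q] = [q] − [p].
As a 9×13 matrix over Z this has rank 8, with invariant factors (1,1,1,1,1,1,1,1).

∂_2: C_2 → C_1 sends each 2-simplex [p,q,r] to [q,r] − [p,r] + [p,q]. For instance
  ∂[5,7,9] = [7,9] − [5,9] + [5,7],
  ∂[2,3,8] = [3,8] − [2,8] + [2,3].
This gives a 13×3 integer matrix of rank 3; reducing to Smith normal form yields diagonal entries (1,1,1).

Computing H_k = (kernel of ∂_k) / (image of ∂_{k+1}):

  H_0: rank C_0 − rank ∂_1 = 9 − 8 = 1, and the invariant factors of ∂_1 are all 1, so H_0 ≅ Z.
  H_1: rank ker ∂_1 − rank ∂_2 = (13 − 8) − 3 = 2, and the invariant factors of ∂_2 are all 1, so H_1 ≅ Z^2.
  H_2: rank ker ∂_2 − rank ∂_3 = (3 − 3) − 0 = 0, and there is no ∂_3, so H_2 ≅ 0.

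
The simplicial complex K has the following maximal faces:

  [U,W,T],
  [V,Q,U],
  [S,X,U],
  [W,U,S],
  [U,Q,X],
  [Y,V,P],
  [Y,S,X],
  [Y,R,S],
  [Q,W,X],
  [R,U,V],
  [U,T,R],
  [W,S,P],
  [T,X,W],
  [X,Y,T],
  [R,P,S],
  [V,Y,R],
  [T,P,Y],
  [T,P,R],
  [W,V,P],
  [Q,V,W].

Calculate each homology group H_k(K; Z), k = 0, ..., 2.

K has 10 vertices, 30 edges, 20 triangles.
rank ∂_0 = 0, rank ∂_1 = 9 ⇒ b_0 = 10 − 0 − 9 = 1; all invariant factors of ∂_1 are 1 so no torsion. So H_0 = Z.
rank ∂_1 = 9, rank ∂_2 = 20 ⇒ b_1 = 30 − 9 − 20 = 1; ∂_2 has invariant factor(s) [2] giving torsion. So H_1 = Z ⊕ Z_2.
rank ∂_2 = 20, rank ∂_3 = 0 ⇒ b_2 = 20 − 20 − 0 = 0. So H_2 = 0.

H_0 ≅ Z,  H_1 ≅ Z ⊕ Z_2,  H_2 = 0.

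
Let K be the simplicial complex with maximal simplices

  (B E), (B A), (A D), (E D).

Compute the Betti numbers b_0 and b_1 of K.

b_0 = 1, b_1 = 1.

Order the vertices as A < B < D < E. Listing each simplex with vertices in this order, K has dimension 1 with simplices:

  0-simplices (4): A, B, D, E
  1-simplices (4): AB, AD, BE, DE

giving chain groups C_0 ≅ Z^4, C_1 ≅ Z^4.

∂_1: C_1 → C_0 is given by ∂[p,q] = [q] − [p]. For instance
  ∂AD = D − A.
This gives a 4×4 integer matrix of rank 3; reducing to Smith normal form yields diagonal entries (1,1,1).

Now H_k = ker ∂_k / im ∂_{k+1}, so:

  H_0: rank C_0 − rank ∂_1 = 4 − 3 = 1, and the invariant factors of ∂_1 are all 1, so H_0 = Z.
  H_1: rank ker ∂_1 − rank ∂_2 = (4 − 3) − 0 = 1, and there is no ∂_2, so H_1 = Z.

(K is a triangulation of the circle S^1.)

Hence the Betti numbers are b_0 = 1, b_1 = 1.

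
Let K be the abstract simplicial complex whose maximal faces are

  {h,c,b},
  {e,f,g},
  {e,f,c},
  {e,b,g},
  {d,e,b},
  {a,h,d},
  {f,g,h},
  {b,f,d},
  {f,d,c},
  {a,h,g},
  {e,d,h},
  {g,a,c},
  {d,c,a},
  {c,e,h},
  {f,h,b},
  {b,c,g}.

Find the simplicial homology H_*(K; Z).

H_0 ≅ Z,  H_1 ≅ Z^2,  H_2 ≅ Z.

Take the total order a < b < c < d < e < f < g < h on the vertex set. Then K (dimension 2) consists of the simplices:

  0-simplices (8): a, b, c, d, e, f, g, h
  1-simplices (24): ac, ad, ag, ah, bc, bd, be, bf, bg, bh, cd, ce, cf, cg, ch, de, df, dh, ef, eg, eh, fg, fh, gh
  2-simplices (16): acd, acg, adh, agh, bcg, bch, bde, bdf, beg, bfh, cdf, cef, ceh, deh, efg, fgh

Hence C_0 ≅ Z^8, C_1 ≅ Z^24, C_2 ≅ Z^16.

The boundary map ∂_1: C_1 → C_0 sends each edge [p,q] (with p < q) to q − p. For instance
  ∂ad = d − a.
The resulting 8×24 matrix has rank 7, and its Smith normal form has invariant factors (1,1,1,1,1,1,1).

The boundary map ∂_2: C_2 → C_1 sends each 2-simplex [p,q,r] to [q,r] − [p,r] + [p,q]. For instance
  ∂bch = ch − bh + bc,
  ∂bdf = df − bf + bd.
The 24×16 boundary matrix has rank 15 and Smith normal form diag(1,1,1,1,1,1,1,1,1,1,1,1,1,1,1).

Reading off H_k = ker ∂_k / im ∂_{k+1}:

  H_0: rank C_0 − rank ∂_1 = 8 − 7 = 1, and the invariant factors of ∂_1 are all 1, so H_0 = Z.
  H_1: rank ker ∂_1 − rank ∂_2 = (24 − 7) − 15 = 2, and the invariant factors of ∂_2 are all 1, so H_1 = Z^2.
  H_2: rank ker ∂_2 − rank ∂_3 = (16 − 15) − 0 = 1, and there is no ∂_3, so H_2 = Z.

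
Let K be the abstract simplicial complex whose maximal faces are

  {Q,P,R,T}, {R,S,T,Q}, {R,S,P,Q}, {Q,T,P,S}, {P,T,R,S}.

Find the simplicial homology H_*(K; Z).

H_0 ≅ Z,  H_1 = 0,  H_2 = 0,  H_3 ≅ Z.

Fix the vertex order P < Q < R < S < T and write every simplex with vertices in increasing order. Then dim K = 3 and the simplices of K are:

  0-simplices (5): P, Q, R, S, T
  1-simplices (10): PQ, PR, PS, PT, QR, QS, QT, RS, RT, ST
  2-simplices (10): PQR, PQS, PQT, PRS, PRT, PST, QRS, QRT, QST, RST
  3-simplices (5): PQRS, PQRT, PQST, PRST, QRST

giving chain groups C_0 ≅ Z^5, C_1 ≅ Z^10, C_2 ≅ Z^10, C_3 ≅ Z^5.

Boundary ∂_1: C_1 → C_0 sends each edge [p,q] (with p < q) to q − p.
The 5×10 boundary matrix has rank 4 and Smith normal form diag(1,1,1,1).

The boundary map ∂_2: C_2 → C_1 sends each 2-simplex [p,q,r] to [q,r] − [p,r] + [p,q]. For instance
  ∂PST = ST − PT + PS,
  ∂QRT = RT − QT + QR.
The resulting 10×10 matrix has rank 6, and its Smith normal form has invariant factors (1,1,1,1,1,1).

The boundary map ∂_3: C_3 → C_2 sends each 3-simplex σ to the alternating sum Σ_i (−1)^i (σ with its i-th vertex removed). For instance
  ∂PQRT = QRT − PRT + PQT − PQR,
  ∂PQST = QST − PST + PQT − PQS.
This gives a 10×5 integer matrix of rank 4; reducing to Smith normal form yields diagonal entries (1,1,1,1).

Computing H_k = (kernel of ∂_k) / (image of ∂_{k+1}):

  H_0: rank C_0 − rank ∂_1 = 5 − 4 = 1, and the invariant factors of ∂_1 are all 1, so H_0 ≅ Z.
  H_1: rank ker ∂_1 − rank ∂_2 = (10 − 4) − 6 = 0, and the invariant factors of ∂_2 are all 1, so H_1 ≅ 0.
  H_2: rank ker ∂_2 − rank ∂_3 = (10 − 6) − 4 = 0, and the invariant factors of ∂_3 are all 1, so H_2 ≅ 0.
  H_3: rank ker ∂_3 − rank ∂_4 = (5 − 4) − 0 = 1, and there is no ∂_4, so H_3 ≅ Z.

As a check, the Euler characteristic is 5 − 10 + 10 − 5 = 0, which agrees with 1 − 0 + 0 − 1 = 0.
(K is a triangulation of the 3-sphere S^3.)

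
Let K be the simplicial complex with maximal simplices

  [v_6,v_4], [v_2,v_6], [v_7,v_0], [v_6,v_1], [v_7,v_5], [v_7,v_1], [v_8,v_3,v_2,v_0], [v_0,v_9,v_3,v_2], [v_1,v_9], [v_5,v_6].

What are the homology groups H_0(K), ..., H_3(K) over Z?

We work with the vertex ordering v_0 < v_1 < v_2 < v_3 < v_4 < v_5 < v_6 < v_7 < v_8 < v_9. The simplices of K, each written with vertices in increasing order, are:

  0-simplices (10): [v_0], [v_1], [v_2], [v_3], [v_4], [v_5], [v_6], [v_7], [v_8], [v_9]
  1-simplices (17): (17 of them)
  2-simplices (7): [v_0,v_2,v_3], [v_0,v_2,v_8], [v_0,v_2,v_9], [v_0,v_3,v_8], [v_0,v_3,v_9], [v_2,v_3,v_8], [v_2,v_3,v_9]
  3-simplices (2): [v_0,v_2,v_3,v_8], [v_0,v_2,v_3,v_9]

giving chain groups C_0 ≅ Z^10, C_1 ≅ Z^17, C_2 ≅ Z^7, C_3 ≅ Z^2.

Boundary ∂_1: C_1 → C_0 maps an edge to its endpoints' difference, ∂[p,q] = q − p. For instance
  ∂[v_2,v_6] = [v_6] − [v_2].
As a 10×17 matrix over Z this has rank 9, with invariant factors (1,1,1,1,1,1,1,1,1).

∂_2: C_2 → C_1 maps a triangle to the signed sum of its edges. For instance
  ∂[v_2,v_3,v_8] = [v_3,v_8] − [v_2,v_8] + [v_2,v_3],
  ∂[v_0,v_2,v_3] = [v_2,v_3] − [v_0,v_3] + [v_0,v_2].
The 17×7 boundary matrix has rank 5 and Smith normal form diag(1,1,1,1,1).

The boundary map ∂_3: C_3 → C_2 sends each 3-simplex σ to the alternating sum Σ_i (−1)^i (σ with its i-th vertex removed). For instance
  ∂[v_0,v_2,v_3,v_9] = [v_2,v_3,v_9] − [v_0,v_3,v_9] + [v_0,v_2,v_9] − [v_0,v_2,v_3],
  ∂[v_0,v_2,v_3,v_8] = [v_2,v_3,v_8] − [v_0,v_3,v_8] + [v_0,v_2,v_8] − [v_0,v_2,v_3].
This gives a 7×2 integer matrix of rank 2; reducing to Smith normal form yields diagonal entries (1,1).

Reading off H_k = ker ∂_k / im ∂_{k+1}:

  H_0: rank C_0 − rank ∂_1 = 10 − 9 = 1, and the invariant factors of ∂_1 are all 1, so H_0 ≅ Z.
  H_1: rank ker ∂_1 − rank ∂_2 = (17 − 9) − 5 = 3, and the invariant factors of ∂_2 are all 1, so H_1 ≅ Z^3.
  H_2: rank ker ∂_2 − rank ∂_3 = (7 − 5) − 2 = 0, and the invariant factors of ∂_3 are all 1, so H_2 ≅ 0.
  H_3: rank ker ∂_3 − rank ∂_4 = (2 − 2) − 0 = 0, and there is no ∂_4, so H_3 ≅ 0.

As a check, the Euler characteristic is 10 − 17 + 7 − 2 = -2, which agrees with 1 − 3 + 0 − 0 = -2.

H_0 ≅ Z,  H_1 ≅ Z^3,  H_2 = 0,  H_3 = 0.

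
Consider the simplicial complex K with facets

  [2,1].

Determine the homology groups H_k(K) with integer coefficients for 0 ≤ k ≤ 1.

H_0 ≅ Z,  H_1 = 0.

Fix the vertex order 1 < 2 and write every simplex with vertices in increasing order. Then dim K = 1 and the simplices of K are:

  0-simplices (2): [1], [2]
  1-simplices (1): [1,2]

giving chain groups C_0 ≅ Z^2, C_1 ≅ Z^1.

The boundary map ∂_1: C_1 → C_0 is given by ∂[p,q] = [q] − [p]. For instance
  ∂[1,2] = [2] − [1].
The resulting 2×1 matrix has rank 1, and its Smith normal form has invariant factors (1).

Now H_k = ker ∂_k / im ∂_{k+1}, so:

  H_0: rank C_0 − rank ∂_1 = 2 − 1 = 1, and the invariant factors of ∂_1 are all 1, so H_0 ≅ Z.
  H_1: rank ker ∂_1 − rank ∂_2 = (1 − 1) − 0 = 0, and there is no ∂_2, so H_1 ≅ 0.

As a check, the Euler characteristic is 2 − 1 = 1, which agrees with 1 − 0 = 1.
(K is a triangulation of the 1-simplex.)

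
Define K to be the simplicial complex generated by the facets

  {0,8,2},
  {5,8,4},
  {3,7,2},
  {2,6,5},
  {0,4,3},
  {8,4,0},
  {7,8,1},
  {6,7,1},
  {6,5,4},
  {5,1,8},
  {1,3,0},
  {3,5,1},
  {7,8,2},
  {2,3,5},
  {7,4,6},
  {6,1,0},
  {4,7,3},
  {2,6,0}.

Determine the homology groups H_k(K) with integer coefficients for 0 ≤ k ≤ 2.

H_0 ≅ Z,  H_1 ≅ Z^2,  H_2 ≅ Z.

Take the total order 0 < 1 < 2 < 3 < 4 < 5 < 6 < 7 < 8 on the vertex set. Then K (dimension 2) consists of the simplices:

  0-simplices (9): [0], [1], [2], [3], [4], [5], [6], [7], [8]
  1-simplices (27): (27 of them)
  2-simplices (18): [0,1,3], [0,1,6], [0,2,6], [0,2,8], [0,3,4], [0,4,8], [1,3,5], [1,5,8], [1,6,7], [1,7,8], [2,3,5], [2,3,7], [2,5,6], [2,7,8], [3,4,7], [4,5,6], [4,5,8], [4,6,7]

Hence C_0 ≅ Z^9, C_1 ≅ Z^27, C_2 ≅ Z^18.

∂_1: C_1 → C_0 sends each edge [p,q] (with p < q) to q − p.
The resulting 9×27 matrix has rank 8, and its Smith normal form has invariant factors (1,1,1,1,1,1,1,1).

The boundary map ∂_2: C_2 → C_1 sends each 2-simplex [p,q,r] to [q,r] − [p,r] + [p,q]. For instance
  ∂[0,2,8] = [2,8] − [0,8] + [0,2],
  ∂[1,6,7] = [6,7] − [1,7] + [1,6].
As a 27×18 matrix over Z this has rank 17, with invariant factors (1,1,1,1,1,1,1,1,1,1,1,1,1,1,1,1,1).

Reading off H_k = ker ∂_k / im ∂_{k+1}:

  H_0: rank C_0 − rank ∂_1 = 9 − 8 = 1, and the invariant factors of ∂_1 are all 1, so H_0 = Z.
  H_1: rank ker ∂_1 − rank ∂_2 = (27 − 8) − 17 = 2, and the invariant factors of ∂_2 are all 1, so H_1 = Z^2.
  H_2: rank ker ∂_2 − rank ∂_3 = (18 − 17) − 0 = 1, and there is no ∂_3, so H_2 = Z.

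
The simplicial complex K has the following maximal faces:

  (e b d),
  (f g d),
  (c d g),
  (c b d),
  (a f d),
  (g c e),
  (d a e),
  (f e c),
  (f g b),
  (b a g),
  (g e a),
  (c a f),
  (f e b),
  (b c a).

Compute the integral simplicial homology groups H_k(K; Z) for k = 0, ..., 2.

H_0 ≅ Z,  H_1 ≅ Z^2,  H_2 ≅ Z.

K has 7 vertices, 21 edges, 14 triangles.
rank ∂_0 = 0, rank ∂_1 = 6 ⇒ b_0 = 7 − 0 − 6 = 1; all invariant factors of ∂_1 are 1 so no torsion. So H_0 = Z.
rank ∂_1 = 6, rank ∂_2 = 13 ⇒ b_1 = 21 − 6 − 13 = 2; all invariant factors of ∂_2 are 1 so no torsion. So H_1 = Z^2.
rank ∂_2 = 13, rank ∂_3 = 0 ⇒ b_2 = 14 − 13 − 0 = 1. So H_2 = Z.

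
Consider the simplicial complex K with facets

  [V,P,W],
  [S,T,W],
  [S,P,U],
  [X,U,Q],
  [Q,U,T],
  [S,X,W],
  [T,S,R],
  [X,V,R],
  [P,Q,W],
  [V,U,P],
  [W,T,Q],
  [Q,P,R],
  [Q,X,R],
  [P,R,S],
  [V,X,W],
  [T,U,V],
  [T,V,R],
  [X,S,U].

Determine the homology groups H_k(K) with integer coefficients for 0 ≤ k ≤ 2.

H_0 = Z,  H_1 = Z^2,  H_2 = Z.

K has 9 vertices, 27 edges, 18 triangles.
rank ∂_0 = 0, rank ∂_1 = 8 ⇒ b_0 = 9 − 0 − 8 = 1; all invariant factors of ∂_1 are 1 so no torsion. So H_0 ≅ Z.
rank ∂_1 = 8, rank ∂_2 = 17 ⇒ b_1 = 27 − 8 − 17 = 2; all invariant factors of ∂_2 are 1 so no torsion. So H_1 ≅ Z^2.
rank ∂_2 = 17, rank ∂_3 = 0 ⇒ b_2 = 18 − 17 − 0 = 1. So H_2 ≅ Z.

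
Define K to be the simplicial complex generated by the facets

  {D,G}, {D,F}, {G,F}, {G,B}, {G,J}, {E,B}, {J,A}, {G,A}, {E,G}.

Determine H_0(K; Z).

H_0 ≅ Z.

We work with the vertex ordering A < B < D < E < F < G < J. The simplices of K, each written with vertices in increasing order, are:

  0-simplices (7): A, B, D, E, F, G, J
  1-simplices (9): AG, AJ, BE, BG, DF, DG, EG, FG, GJ

giving chain groups C_0 ≅ Z^7, C_1 ≅ Z^9.

The boundary map ∂_1: C_1 → C_0 sends each edge [p,q] (with p < q) to q − p. For instance
  ∂DG = G − D.
As a 7×9 matrix over Z this has rank 6, with invariant factors (1,1,1,1,1,1).

From H_k ≅ ker(∂_k) / im(∂_{k+1}) we obtain:

  H_0: rank C_0 − rank ∂_1 = 7 − 6 = 1, and the invariant factors of ∂_1 are all 1, so H_0 ≅ Z.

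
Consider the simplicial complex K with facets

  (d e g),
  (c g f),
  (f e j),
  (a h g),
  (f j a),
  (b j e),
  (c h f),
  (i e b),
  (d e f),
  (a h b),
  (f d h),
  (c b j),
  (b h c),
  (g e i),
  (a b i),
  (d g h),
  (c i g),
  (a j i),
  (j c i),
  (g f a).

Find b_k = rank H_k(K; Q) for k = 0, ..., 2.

Fix the vertex order a < b < c < d < e < f < g < h < i < j and write every simplex with vertices in increasing order. Then dim K = 2 and the simplices of K are:

  0-simplices (10): a, b, c, d, e, f, g, h, i, j
  1-simplices (30): ab, af, ag, ah, ai, aj, bc, be, bh, bi, bj, cf, cg, ch, ci, cj, de, df, dg, dh, ef, eg, ei, ej, fg, fh, fj, gh, gi, ij
  2-simplices (20): abh, abi, afg, afj, agh, aij, bch, bcj, bei, bej, cfg, cfh, cgi, cij, def, deg, dfh, dgh, efj, egi

giving chain groups C_0 ≅ Z^10, C_1 ≅ Z^30, C_2 ≅ Z^20.

The boundary map ∂_1: C_1 → C_0 sends each edge [p,q] (with p < q) to q − p. For instance
  ∂ab = b − a.
The resulting 10×30 matrix has rank 9, and its Smith normal form has invariant factors (1,1,1,1,1,1,1,1,1).

Boundary ∂_2: C_2 → C_1 acts by ∂[p,q,r] = [q,r] − [p,r] + [p,q]. For instance
  ∂deg = eg − dg + de,
  ∂abh = bh − ah + ab.
As a 30×20 matrix over Z this has rank 20, with invariant factors (1,1,1,1,1,1,1,1,1,1,1,1,1,1,1,1,1,1,1,2).

Reading off H_k = ker ∂_k / im ∂_{k+1}:

  H_0: rank C_0 − rank ∂_1 = 10 − 9 = 1, and the invariant factors of ∂_1 are all 1, so H_0 = Z.
  H_1: rank ker ∂_1 − rank ∂_2 = (30 − 9) − 20 = 1, and ∂_2 has invariant factor 2 > 1, so H_1 = Z ⊕ Z/2.
  H_2: rank ker ∂_2 − rank ∂_3 = (20 − 20) − 0 = 0, and there is no ∂_3, so H_2 = 0.

(K is a triangulation of the Klein bottle.)

Hence the Betti numbers are b_0 = 1, b_1 = 1, b_2 = 0.

b_0 = 1, b_1 = 1, b_2 = 0.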